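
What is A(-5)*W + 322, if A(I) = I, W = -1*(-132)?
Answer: -338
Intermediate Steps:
W = 132
A(-5)*W + 322 = -5*132 + 322 = -660 + 322 = -338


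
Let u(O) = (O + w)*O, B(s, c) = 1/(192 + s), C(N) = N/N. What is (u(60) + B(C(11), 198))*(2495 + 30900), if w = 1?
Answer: 23589593495/193 ≈ 1.2223e+8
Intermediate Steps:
C(N) = 1
u(O) = O*(1 + O) (u(O) = (O + 1)*O = (1 + O)*O = O*(1 + O))
(u(60) + B(C(11), 198))*(2495 + 30900) = (60*(1 + 60) + 1/(192 + 1))*(2495 + 30900) = (60*61 + 1/193)*33395 = (3660 + 1/193)*33395 = (706381/193)*33395 = 23589593495/193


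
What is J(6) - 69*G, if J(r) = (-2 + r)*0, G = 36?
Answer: -2484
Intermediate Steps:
J(r) = 0
J(6) - 69*G = 0 - 69*36 = 0 - 2484 = -2484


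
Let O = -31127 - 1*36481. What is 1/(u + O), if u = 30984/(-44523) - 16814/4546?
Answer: -33733593/2280808999375 ≈ -1.4790e-5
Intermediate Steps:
u = -148243831/33733593 (u = 30984*(-1/44523) - 16814*1/4546 = -10328/14841 - 8407/2273 = -148243831/33733593 ≈ -4.3945)
O = -67608 (O = -31127 - 36481 = -67608)
1/(u + O) = 1/(-148243831/33733593 - 67608) = 1/(-2280808999375/33733593) = -33733593/2280808999375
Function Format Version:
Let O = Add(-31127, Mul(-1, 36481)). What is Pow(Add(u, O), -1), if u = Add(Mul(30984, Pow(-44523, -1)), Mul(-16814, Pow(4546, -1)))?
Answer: Rational(-33733593, 2280808999375) ≈ -1.4790e-5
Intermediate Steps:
u = Rational(-148243831, 33733593) (u = Add(Mul(30984, Rational(-1, 44523)), Mul(-16814, Rational(1, 4546))) = Add(Rational(-10328, 14841), Rational(-8407, 2273)) = Rational(-148243831, 33733593) ≈ -4.3945)
O = -67608 (O = Add(-31127, -36481) = -67608)
Pow(Add(u, O), -1) = Pow(Add(Rational(-148243831, 33733593), -67608), -1) = Pow(Rational(-2280808999375, 33733593), -1) = Rational(-33733593, 2280808999375)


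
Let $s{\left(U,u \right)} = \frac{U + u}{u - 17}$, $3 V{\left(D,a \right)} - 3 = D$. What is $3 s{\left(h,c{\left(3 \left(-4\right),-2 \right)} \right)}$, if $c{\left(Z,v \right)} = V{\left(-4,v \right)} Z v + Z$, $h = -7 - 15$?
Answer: $\frac{126}{37} \approx 3.4054$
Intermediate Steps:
$V{\left(D,a \right)} = 1 + \frac{D}{3}$
$h = -22$ ($h = -7 - 15 = -22$)
$c{\left(Z,v \right)} = Z - \frac{Z v}{3}$ ($c{\left(Z,v \right)} = \left(1 + \frac{1}{3} \left(-4\right)\right) Z v + Z = \left(1 - \frac{4}{3}\right) Z v + Z = - \frac{Z}{3} v + Z = - \frac{Z v}{3} + Z = Z - \frac{Z v}{3}$)
$s{\left(U,u \right)} = \frac{U + u}{-17 + u}$
$3 s{\left(h,c{\left(3 \left(-4\right),-2 \right)} \right)} = 3 \frac{-22 + \frac{3 \left(-4\right) \left(3 - -2\right)}{3}}{-17 + \frac{3 \left(-4\right) \left(3 - -2\right)}{3}} = 3 \frac{-22 + \frac{1}{3} \left(-12\right) \left(3 + 2\right)}{-17 + \frac{1}{3} \left(-12\right) \left(3 + 2\right)} = 3 \frac{-22 + \frac{1}{3} \left(-12\right) 5}{-17 + \frac{1}{3} \left(-12\right) 5} = 3 \frac{-22 - 20}{-17 - 20} = 3 \frac{1}{-37} \left(-42\right) = 3 \left(\left(- \frac{1}{37}\right) \left(-42\right)\right) = 3 \cdot \frac{42}{37} = \frac{126}{37}$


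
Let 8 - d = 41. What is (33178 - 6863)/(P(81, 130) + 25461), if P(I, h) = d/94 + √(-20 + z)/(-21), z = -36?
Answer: 372965877056430/360857049696551 + 1395116040*I*√14/360857049696551 ≈ 1.0336 + 1.4466e-5*I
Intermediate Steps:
d = -33 (d = 8 - 1*41 = 8 - 41 = -33)
P(I, h) = -33/94 - 2*I*√14/21 (P(I, h) = -33/94 + √(-20 - 36)/(-21) = -33*1/94 + √(-56)*(-1/21) = -33/94 + (2*I*√14)*(-1/21) = -33/94 - 2*I*√14/21)
(33178 - 6863)/(P(81, 130) + 25461) = (33178 - 6863)/((-33/94 - 2*I*√14/21) + 25461) = 26315/(2393301/94 - 2*I*√14/21)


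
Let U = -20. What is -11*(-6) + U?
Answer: 46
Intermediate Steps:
-11*(-6) + U = -11*(-6) - 20 = 66 - 20 = 46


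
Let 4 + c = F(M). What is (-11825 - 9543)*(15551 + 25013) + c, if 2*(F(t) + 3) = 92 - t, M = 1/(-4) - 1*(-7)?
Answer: -6934172131/8 ≈ -8.6677e+8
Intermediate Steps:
M = 27/4 (M = -1/4 + 7 = 27/4 ≈ 6.7500)
F(t) = 43 - t/2 (F(t) = -3 + (92 - t)/2 = -3 + (46 - t/2) = 43 - t/2)
c = 285/8 (c = -4 + (43 - 1/2*27/4) = -4 + (43 - 27/8) = -4 + 317/8 = 285/8 ≈ 35.625)
(-11825 - 9543)*(15551 + 25013) + c = (-11825 - 9543)*(15551 + 25013) + 285/8 = -21368*40564 + 285/8 = -866771552 + 285/8 = -6934172131/8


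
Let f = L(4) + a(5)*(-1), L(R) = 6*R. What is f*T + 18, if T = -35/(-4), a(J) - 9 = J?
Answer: 211/2 ≈ 105.50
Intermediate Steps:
a(J) = 9 + J
f = 10 (f = 6*4 + (9 + 5)*(-1) = 24 + 14*(-1) = 24 - 14 = 10)
T = 35/4 (T = -35*(-¼) = 35/4 ≈ 8.7500)
f*T + 18 = 10*(35/4) + 18 = 175/2 + 18 = 211/2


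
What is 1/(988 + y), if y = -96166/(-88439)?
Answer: 88439/87473898 ≈ 0.0010110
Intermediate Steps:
y = 96166/88439 (y = -96166*(-1/88439) = 96166/88439 ≈ 1.0874)
1/(988 + y) = 1/(988 + 96166/88439) = 1/(87473898/88439) = 88439/87473898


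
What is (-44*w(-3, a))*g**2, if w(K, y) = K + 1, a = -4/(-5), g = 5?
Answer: 2200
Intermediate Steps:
a = 4/5 (a = -4*(-1/5) = 4/5 ≈ 0.80000)
w(K, y) = 1 + K
(-44*w(-3, a))*g**2 = -44*(1 - 3)*5**2 = -44*(-2)*25 = 88*25 = 2200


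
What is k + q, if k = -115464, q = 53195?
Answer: -62269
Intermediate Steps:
k + q = -115464 + 53195 = -62269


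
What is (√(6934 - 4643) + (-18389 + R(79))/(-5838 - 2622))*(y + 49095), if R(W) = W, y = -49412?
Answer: -580427/846 - 317*√2291 ≈ -15859.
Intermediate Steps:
(√(6934 - 4643) + (-18389 + R(79))/(-5838 - 2622))*(y + 49095) = (√(6934 - 4643) + (-18389 + 79)/(-5838 - 2622))*(-49412 + 49095) = (√2291 - 18310/(-8460))*(-317) = (√2291 - 18310*(-1/8460))*(-317) = (√2291 + 1831/846)*(-317) = (1831/846 + √2291)*(-317) = -580427/846 - 317*√2291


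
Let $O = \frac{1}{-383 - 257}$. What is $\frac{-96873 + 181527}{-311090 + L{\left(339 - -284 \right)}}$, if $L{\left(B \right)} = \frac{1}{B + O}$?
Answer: $- \frac{16876579113}{62018746535} \approx -0.27212$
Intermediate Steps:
$O = - \frac{1}{640}$ ($O = \frac{1}{-640} = - \frac{1}{640} \approx -0.0015625$)
$L{\left(B \right)} = \frac{1}{- \frac{1}{640} + B}$ ($L{\left(B \right)} = \frac{1}{B - \frac{1}{640}} = \frac{1}{- \frac{1}{640} + B}$)
$\frac{-96873 + 181527}{-311090 + L{\left(339 - -284 \right)}} = \frac{-96873 + 181527}{-311090 + \frac{640}{-1 + 640 \left(339 - -284\right)}} = \frac{84654}{-311090 + \frac{640}{-1 + 640 \left(339 + 284\right)}} = \frac{84654}{-311090 + \frac{640}{-1 + 640 \cdot 623}} = \frac{84654}{-311090 + \frac{640}{-1 + 398720}} = \frac{84654}{-311090 + \frac{640}{398719}} = \frac{84654}{- \frac{124037493070}{398719}} = 84654 \left(- \frac{398719}{124037493070}\right) = - \frac{16876579113}{62018746535}$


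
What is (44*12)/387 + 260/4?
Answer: 8561/129 ≈ 66.364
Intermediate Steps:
(44*12)/387 + 260/4 = 528*(1/387) + 260*(¼) = 176/129 + 65 = 8561/129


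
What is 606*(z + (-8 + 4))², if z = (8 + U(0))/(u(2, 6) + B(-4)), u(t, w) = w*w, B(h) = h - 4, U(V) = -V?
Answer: 409656/49 ≈ 8360.3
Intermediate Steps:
B(h) = -4 + h
u(t, w) = w²
z = 2/7 (z = (8 - 1*0)/(6² + (-4 - 4)) = (8 + 0)/(36 - 8) = 8/28 = 8*(1/28) = 2/7 ≈ 0.28571)
606*(z + (-8 + 4))² = 606*(2/7 + (-8 + 4))² = 606*(2/7 - 4)² = 606*(-26/7)² = 606*(676/49) = 409656/49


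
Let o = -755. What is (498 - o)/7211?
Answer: 1253/7211 ≈ 0.17376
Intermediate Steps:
(498 - o)/7211 = (498 - 1*(-755))/7211 = (498 + 755)*(1/7211) = 1253*(1/7211) = 1253/7211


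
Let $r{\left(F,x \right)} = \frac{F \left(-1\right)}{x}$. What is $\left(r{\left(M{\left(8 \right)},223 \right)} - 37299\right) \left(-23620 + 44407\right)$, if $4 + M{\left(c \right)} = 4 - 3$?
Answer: $- \frac{172899489438}{223} \approx -7.7533 \cdot 10^{8}$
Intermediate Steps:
$M{\left(c \right)} = -3$ ($M{\left(c \right)} = -4 + \left(4 - 3\right) = -4 + 1 = -3$)
$r{\left(F,x \right)} = - \frac{F}{x}$ ($r{\left(F,x \right)} = \frac{\left(-1\right) F}{x} = - \frac{F}{x}$)
$\left(r{\left(M{\left(8 \right)},223 \right)} - 37299\right) \left(-23620 + 44407\right) = \left(\left(-1\right) \left(-3\right) \frac{1}{223} - 37299\right) \left(-23620 + 44407\right) = \left(\left(-1\right) \left(-3\right) \frac{1}{223} - 37299\right) 20787 = \left(\frac{3}{223} - 37299\right) 20787 = \left(- \frac{8317674}{223}\right) 20787 = - \frac{172899489438}{223}$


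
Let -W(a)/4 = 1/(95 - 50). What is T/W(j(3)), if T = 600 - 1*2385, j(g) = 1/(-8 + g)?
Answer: 80325/4 ≈ 20081.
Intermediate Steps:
W(a) = -4/45 (W(a) = -4/(95 - 50) = -4/45)
T = -1785 (T = 600 - 2385 = -1785)
T/W(j(3)) = -1785/(-4/45) = -1785*(-45/4) = 80325/4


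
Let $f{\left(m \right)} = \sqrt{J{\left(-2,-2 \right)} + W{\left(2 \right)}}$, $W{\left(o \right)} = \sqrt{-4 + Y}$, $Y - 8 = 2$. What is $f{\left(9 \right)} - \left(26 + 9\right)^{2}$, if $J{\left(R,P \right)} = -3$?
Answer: $-1225 + i \sqrt{3 - \sqrt{6}} \approx -1225.0 + 0.74196 i$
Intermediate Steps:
$Y = 10$ ($Y = 8 + 2 = 10$)
$W{\left(o \right)} = \sqrt{6}$ ($W{\left(o \right)} = \sqrt{-4 + 10} = \sqrt{6}$)
$f{\left(m \right)} = \sqrt{-3 + \sqrt{6}}$
$f{\left(9 \right)} - \left(26 + 9\right)^{2} = \sqrt{-3 + \sqrt{6}} - \left(26 + 9\right)^{2} = \sqrt{-3 + \sqrt{6}} - 35^{2} = \sqrt{-3 + \sqrt{6}} - 1225 = -1225 + \sqrt{-3 + \sqrt{6}}$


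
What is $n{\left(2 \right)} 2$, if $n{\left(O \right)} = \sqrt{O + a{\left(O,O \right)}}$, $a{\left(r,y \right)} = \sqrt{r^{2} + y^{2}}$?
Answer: $2 \sqrt{2 + 2 \sqrt{2}} \approx 4.3947$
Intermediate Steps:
$n{\left(O \right)} = \sqrt{O + \sqrt{2} \sqrt{O^{2}}}$ ($n{\left(O \right)} = \sqrt{O + \sqrt{O^{2} + O^{2}}} = \sqrt{O + \sqrt{2 O^{2}}} = \sqrt{O + \sqrt{2} \sqrt{O^{2}}}$)
$n{\left(2 \right)} 2 = \sqrt{2 + \sqrt{2} \sqrt{2^{2}}} \cdot 2 = \sqrt{2 + \sqrt{2} \sqrt{4}} \cdot 2 = \sqrt{2 + \sqrt{2} \cdot 2} \cdot 2 = \sqrt{2 + 2 \sqrt{2}} \cdot 2 = 2 \sqrt{2 + 2 \sqrt{2}}$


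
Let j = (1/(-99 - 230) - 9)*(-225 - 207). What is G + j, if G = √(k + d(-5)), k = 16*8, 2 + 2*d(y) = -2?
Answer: 1279584/329 + 3*√14 ≈ 3900.5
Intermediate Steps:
d(y) = -2 (d(y) = -1 + (½)*(-2) = -1 - 1 = -2)
k = 128
j = 1279584/329 (j = (1/(-329) - 9)*(-432) = (-1/329 - 9)*(-432) = -2962/329*(-432) = 1279584/329 ≈ 3889.3)
G = 3*√14 (G = √(128 - 2) = √126 = 3*√14 ≈ 11.225)
G + j = 3*√14 + 1279584/329 = 1279584/329 + 3*√14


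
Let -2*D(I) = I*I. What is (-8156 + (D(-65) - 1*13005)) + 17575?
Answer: -11397/2 ≈ -5698.5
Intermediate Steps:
D(I) = -I²/2 (D(I) = -I*I/2 = -I²/2)
(-8156 + (D(-65) - 1*13005)) + 17575 = (-8156 + (-½*(-65)² - 1*13005)) + 17575 = (-8156 + (-½*4225 - 13005)) + 17575 = (-8156 + (-4225/2 - 13005)) + 17575 = (-8156 - 30235/2) + 17575 = -46547/2 + 17575 = -11397/2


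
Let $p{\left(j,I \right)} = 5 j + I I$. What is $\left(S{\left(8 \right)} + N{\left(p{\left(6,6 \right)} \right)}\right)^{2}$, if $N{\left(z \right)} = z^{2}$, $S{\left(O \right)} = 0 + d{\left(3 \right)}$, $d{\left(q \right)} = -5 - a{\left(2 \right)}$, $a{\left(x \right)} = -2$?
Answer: $18948609$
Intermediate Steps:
$p{\left(j,I \right)} = I^{2} + 5 j$ ($p{\left(j,I \right)} = 5 j + I^{2} = I^{2} + 5 j$)
$d{\left(q \right)} = -3$ ($d{\left(q \right)} = -5 - -2 = -5 + 2 = -3$)
$S{\left(O \right)} = -3$ ($S{\left(O \right)} = 0 - 3 = -3$)
$\left(S{\left(8 \right)} + N{\left(p{\left(6,6 \right)} \right)}\right)^{2} = \left(-3 + \left(6^{2} + 5 \cdot 6\right)^{2}\right)^{2} = \left(-3 + \left(36 + 30\right)^{2}\right)^{2} = \left(-3 + 66^{2}\right)^{2} = \left(-3 + 4356\right)^{2} = 4353^{2} = 18948609$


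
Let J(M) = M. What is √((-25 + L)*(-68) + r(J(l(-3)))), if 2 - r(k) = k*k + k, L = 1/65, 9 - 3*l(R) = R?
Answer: √7102030/65 ≈ 40.999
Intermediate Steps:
l(R) = 3 - R/3
L = 1/65 ≈ 0.015385
r(k) = 2 - k - k² (r(k) = 2 - (k*k + k) = 2 - (k² + k) = 2 - (k + k²) = 2 + (-k - k²) = 2 - k - k²)
√((-25 + L)*(-68) + r(J(l(-3)))) = √((-25 + 1/65)*(-68) + (2 - (3 - ⅓*(-3)) - (3 - ⅓*(-3))²)) = √(-1624/65*(-68) + (2 - (3 + 1) - (3 + 1)²)) = √(110432/65 + (2 - 1*4 - 1*4²)) = √(110432/65 + (2 - 4 - 1*16)) = √(110432/65 + (2 - 4 - 16)) = √(110432/65 - 18) = √(109262/65) = √7102030/65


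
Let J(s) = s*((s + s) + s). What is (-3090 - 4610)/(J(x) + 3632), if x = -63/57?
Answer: -111188/52499 ≈ -2.1179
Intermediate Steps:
x = -21/19 (x = -63*1/57 = -21/19 ≈ -1.1053)
J(s) = 3*s**2 (J(s) = s*(2*s + s) = s*(3*s) = 3*s**2)
(-3090 - 4610)/(J(x) + 3632) = (-3090 - 4610)/(3*(-21/19)**2 + 3632) = -7700/(3*(441/361) + 3632) = -7700/(1323/361 + 3632) = -7700/1312475/361 = -7700*361/1312475 = -111188/52499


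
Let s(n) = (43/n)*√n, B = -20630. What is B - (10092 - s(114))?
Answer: -30722 + 43*√114/114 ≈ -30718.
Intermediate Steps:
s(n) = 43/√n
B - (10092 - s(114)) = -20630 - (10092 - 43/√114) = -20630 - (10092 - 43*√114/114) = -20630 + (-10092 + 43*√114/114) = -30722 + 43*√114/114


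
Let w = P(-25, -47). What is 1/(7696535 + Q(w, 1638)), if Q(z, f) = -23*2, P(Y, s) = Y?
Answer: 1/7696489 ≈ 1.2993e-7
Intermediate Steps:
w = -25
Q(z, f) = -46
1/(7696535 + Q(w, 1638)) = 1/(7696535 - 46) = 1/7696489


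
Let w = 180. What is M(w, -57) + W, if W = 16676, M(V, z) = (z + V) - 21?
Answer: 16778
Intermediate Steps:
M(V, z) = -21 + V + z (M(V, z) = (V + z) - 21 = -21 + V + z)
M(w, -57) + W = (-21 + 180 - 57) + 16676 = 102 + 16676 = 16778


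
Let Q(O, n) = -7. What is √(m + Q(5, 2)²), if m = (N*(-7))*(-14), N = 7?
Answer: 7*√15 ≈ 27.111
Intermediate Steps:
m = 686 (m = (7*(-7))*(-14) = -49*(-14) = 686)
√(m + Q(5, 2)²) = √(686 + (-7)²) = √(686 + 49) = √735 = 7*√15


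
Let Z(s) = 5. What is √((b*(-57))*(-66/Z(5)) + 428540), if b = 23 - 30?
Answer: √10581830/5 ≈ 650.59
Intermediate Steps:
b = -7
√((b*(-57))*(-66/Z(5)) + 428540) = √((-7*(-57))*(-66/5) + 428540) = √(399*(-66*⅕) + 428540) = √(399*(-66/5) + 428540) = √(-26334/5 + 428540) = √(2116366/5) = √10581830/5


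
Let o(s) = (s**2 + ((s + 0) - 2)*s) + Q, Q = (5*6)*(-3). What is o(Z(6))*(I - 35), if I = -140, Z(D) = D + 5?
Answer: -22750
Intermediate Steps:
Z(D) = 5 + D
Q = -90 (Q = 30*(-3) = -90)
o(s) = -90 + s**2 + s*(-2 + s) (o(s) = (s**2 + ((s + 0) - 2)*s) - 90 = (s**2 + (s - 2)*s) - 90 = (s**2 + (-2 + s)*s) - 90 = (s**2 + s*(-2 + s)) - 90 = -90 + s**2 + s*(-2 + s))
o(Z(6))*(I - 35) = (-90 - 2*(5 + 6) + 2*(5 + 6)**2)*(-140 - 35) = (-90 - 2*11 + 2*11**2)*(-175) = (-90 - 22 + 2*121)*(-175) = (-90 - 22 + 242)*(-175) = 130*(-175) = -22750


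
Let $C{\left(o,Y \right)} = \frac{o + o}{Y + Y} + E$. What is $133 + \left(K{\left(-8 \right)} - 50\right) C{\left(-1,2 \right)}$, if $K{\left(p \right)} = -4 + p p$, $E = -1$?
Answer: $118$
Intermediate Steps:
$K{\left(p \right)} = -4 + p^{2}$
$C{\left(o,Y \right)} = -1 + \frac{o}{Y}$ ($C{\left(o,Y \right)} = \frac{o + o}{Y + Y} - 1 = \frac{2 o}{2 Y} - 1 = 2 o \frac{1}{2 Y} - 1 = \frac{o}{Y} - 1 = -1 + \frac{o}{Y}$)
$133 + \left(K{\left(-8 \right)} - 50\right) C{\left(-1,2 \right)} = 133 + \left(\left(-4 + \left(-8\right)^{2}\right) - 50\right) \frac{-1 - 2}{2} = 133 + \left(\left(-4 + 64\right) - 50\right) \frac{-1 - 2}{2} = 133 + \left(60 - 50\right) \frac{1}{2} \left(-3\right) = 133 + 10 \left(- \frac{3}{2}\right) = 133 - 15 = 118$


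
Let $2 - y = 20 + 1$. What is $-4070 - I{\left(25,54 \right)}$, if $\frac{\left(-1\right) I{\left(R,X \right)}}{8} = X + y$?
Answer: $-3790$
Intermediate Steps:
$y = -19$ ($y = 2 - \left(20 + 1\right) = 2 - 21 = -19$)
$I{\left(R,X \right)} = 152 - 8 X$ ($I{\left(R,X \right)} = - 8 \left(X - 19\right) = - 8 \left(-19 + X\right) = 152 - 8 X$)
$-4070 - I{\left(25,54 \right)} = -4070 - \left(152 - 432\right) = -4070 - -280 = -4070 + 280 = -3790$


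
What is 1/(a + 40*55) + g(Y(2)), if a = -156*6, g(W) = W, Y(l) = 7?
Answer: 8849/1264 ≈ 7.0008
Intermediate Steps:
a = -936
1/(a + 40*55) + g(Y(2)) = 1/(-936 + 40*55) + 7 = 1/(-936 + 2200) + 7 = 1/1264 + 7 = 8849/1264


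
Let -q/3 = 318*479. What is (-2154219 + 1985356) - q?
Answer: 288103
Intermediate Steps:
q = -456966 (q = -954*479 = -3*152322 = -456966)
(-2154219 + 1985356) - q = (-2154219 + 1985356) - 1*(-456966) = -168863 + 456966 = 288103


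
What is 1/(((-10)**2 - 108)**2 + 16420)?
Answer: 1/16484 ≈ 6.0665e-5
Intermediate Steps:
1/(((-10)**2 - 108)**2 + 16420) = 1/((100 - 108)**2 + 16420) = 1/((-8)**2 + 16420) = 1/(64 + 16420) = 1/16484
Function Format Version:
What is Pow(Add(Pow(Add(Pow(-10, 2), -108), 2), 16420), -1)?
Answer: Rational(1, 16484) ≈ 6.0665e-5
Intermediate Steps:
Pow(Add(Pow(Add(Pow(-10, 2), -108), 2), 16420), -1) = Pow(Add(Pow(Add(100, -108), 2), 16420), -1) = Pow(Add(Pow(-8, 2), 16420), -1) = Pow(Add(64, 16420), -1) = Pow(16484, -1) = Rational(1, 16484)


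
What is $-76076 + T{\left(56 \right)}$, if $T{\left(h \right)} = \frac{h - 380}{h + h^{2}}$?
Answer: $- \frac{20236243}{266} \approx -76076.0$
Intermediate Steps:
$T{\left(h \right)} = \frac{-380 + h}{h + h^{2}}$
$-76076 + T{\left(56 \right)} = -76076 + \frac{-380 + 56}{56 \left(1 + 56\right)} = -76076 + \frac{1}{56} \cdot \frac{1}{57} \left(-324\right) = -76076 - \frac{27}{266} = - \frac{20236243}{266}$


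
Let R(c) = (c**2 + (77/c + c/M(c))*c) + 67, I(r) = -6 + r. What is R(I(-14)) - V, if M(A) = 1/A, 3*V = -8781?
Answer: -4529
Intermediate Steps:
V = -2927 (V = (1/3)*(-8781) = -2927)
R(c) = 67 + c**2 + c*(c**2 + 77/c) (R(c) = (c**2 + (77/c + c/(1/c))*c) + 67 = (c**2 + (77/c + c*c)*c) + 67 = (c**2 + (77/c + c**2)*c) + 67 = (c**2 + (c**2 + 77/c)*c) + 67 = (c**2 + c*(c**2 + 77/c)) + 67 = 67 + c**2 + c*(c**2 + 77/c))
R(I(-14)) - V = (144 + (-6 - 14)**2 + (-6 - 14)**3) - 1*(-2927) = (144 + (-20)**2 + (-20)**3) + 2927 = (144 + 400 - 8000) + 2927 = -7456 + 2927 = -4529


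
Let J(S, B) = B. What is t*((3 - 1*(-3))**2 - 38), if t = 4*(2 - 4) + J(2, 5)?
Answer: 6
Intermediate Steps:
t = -3 (t = 4*(2 - 4) + 5 = 4*(-2) + 5 = -8 + 5 = -3)
t*((3 - 1*(-3))**2 - 38) = -3*((3 - 1*(-3))**2 - 38) = -3*((3 + 3)**2 - 38) = -3*(6**2 - 38) = -3*(36 - 38) = -3*(-2) = 6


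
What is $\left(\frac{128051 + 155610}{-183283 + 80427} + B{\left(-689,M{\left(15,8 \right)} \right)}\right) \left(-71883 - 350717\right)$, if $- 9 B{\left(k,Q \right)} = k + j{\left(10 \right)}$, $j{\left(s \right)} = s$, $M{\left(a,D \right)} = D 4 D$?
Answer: $- \frac{3554397476875}{115713} \approx -3.0717 \cdot 10^{7}$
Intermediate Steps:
$M{\left(a,D \right)} = 4 D^{2}$ ($M{\left(a,D \right)} = 4 D D = 4 D^{2}$)
$B{\left(k,Q \right)} = - \frac{10}{9} - \frac{k}{9}$ ($B{\left(k,Q \right)} = - \frac{k + 10}{9} = - \frac{10 + k}{9} = - \frac{10}{9} - \frac{k}{9}$)
$\left(\frac{128051 + 155610}{-183283 + 80427} + B{\left(-689,M{\left(15,8 \right)} \right)}\right) \left(-71883 - 350717\right) = \left(\frac{128051 + 155610}{-183283 + 80427} - - \frac{679}{9}\right) \left(-71883 - 350717\right) = \left(\frac{283661}{-102856} + \left(- \frac{10}{9} + \frac{689}{9}\right)\right) \left(-422600\right) = \left(283661 \left(- \frac{1}{102856}\right) + \frac{679}{9}\right) \left(-422600\right) = \left(- \frac{283661}{102856} + \frac{679}{9}\right) \left(-422600\right) = \frac{67286275}{925704} \left(-422600\right) = - \frac{3554397476875}{115713}$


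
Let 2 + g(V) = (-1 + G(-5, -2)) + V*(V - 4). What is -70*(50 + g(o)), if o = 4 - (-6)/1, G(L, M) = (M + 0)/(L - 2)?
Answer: -7510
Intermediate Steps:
G(L, M) = M/(-2 + L)
o = 10 (o = 4 - (-6) = 4 - 1*(-6) = 4 + 6 = 10)
g(V) = -19/7 + V*(-4 + V) (g(V) = -2 + ((-1 - 2/(-2 - 5)) + V*(V - 4)) = -2 + ((-1 - 2/(-7)) + V*(-4 + V)) = -2 + ((-1 - 2*(-1/7)) + V*(-4 + V)) = -2 + ((-1 + 2/7) + V*(-4 + V)) = -2 + (-5/7 + V*(-4 + V)) = -19/7 + V*(-4 + V))
-70*(50 + g(o)) = -70*(50 + (-19/7 + 10**2 - 4*10)) = -70*(50 + (-19/7 + 100 - 40)) = -70*(50 + 401/7) = -70*751/7 = -7510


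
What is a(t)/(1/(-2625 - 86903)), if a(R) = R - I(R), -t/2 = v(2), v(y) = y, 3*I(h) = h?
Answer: 716224/3 ≈ 2.3874e+5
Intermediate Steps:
I(h) = h/3
t = -4 (t = -2*2 = -4)
a(R) = 2*R/3 (a(R) = R - R/3 = 2*R/3)
a(t)/(1/(-2625 - 86903)) = ((2/3)*(-4))/(1/(-2625 - 86903)) = -8/(3*(1/(-89528))) = -8/(3*(-1/89528)) = -8/3*(-89528) = 716224/3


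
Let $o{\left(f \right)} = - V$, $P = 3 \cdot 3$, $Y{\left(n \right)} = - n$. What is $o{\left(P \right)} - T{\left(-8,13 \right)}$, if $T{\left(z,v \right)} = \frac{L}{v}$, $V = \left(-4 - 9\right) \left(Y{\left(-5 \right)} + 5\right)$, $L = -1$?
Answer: $\frac{1691}{13} \approx 130.08$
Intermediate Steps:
$V = -130$ ($V = \left(-4 - 9\right) \left(\left(-1\right) \left(-5\right) + 5\right) = - 13 \left(5 + 5\right) = \left(-13\right) 10 = -130$)
$T{\left(z,v \right)} = - \frac{1}{v}$
$P = 9$
$o{\left(f \right)} = 130$ ($o{\left(f \right)} = \left(-1\right) \left(-130\right) = 130$)
$o{\left(P \right)} - T{\left(-8,13 \right)} = 130 - - \frac{1}{13} = 130 + \frac{1}{13} = \frac{1691}{13}$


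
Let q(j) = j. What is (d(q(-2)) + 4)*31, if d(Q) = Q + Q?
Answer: 0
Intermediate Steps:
d(Q) = 2*Q
(d(q(-2)) + 4)*31 = (2*(-2) + 4)*31 = (-4 + 4)*31 = 0*31 = 0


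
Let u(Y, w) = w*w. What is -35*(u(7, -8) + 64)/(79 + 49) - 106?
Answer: -141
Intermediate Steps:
u(Y, w) = w²
-35*(u(7, -8) + 64)/(79 + 49) - 106 = -35*((-8)² + 64)/(79 + 49) - 106 = -35*(64 + 64)/128 - 106 = -4480/128 - 106 = -35*1 - 106 = -35 - 106 = -141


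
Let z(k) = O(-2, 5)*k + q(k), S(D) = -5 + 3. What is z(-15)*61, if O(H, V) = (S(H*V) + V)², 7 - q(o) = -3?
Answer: -7625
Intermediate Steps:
q(o) = 10 (q(o) = 7 - 1*(-3) = 7 + 3 = 10)
S(D) = -2
O(H, V) = (-2 + V)²
z(k) = 10 + 9*k (z(k) = (-2 + 5)²*k + 10 = 3²*k + 10 = 9*k + 10 = 10 + 9*k)
z(-15)*61 = (10 + 9*(-15))*61 = (10 - 135)*61 = -125*61 = -7625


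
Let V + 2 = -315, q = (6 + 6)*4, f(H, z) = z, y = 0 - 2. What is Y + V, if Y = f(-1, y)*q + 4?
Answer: -409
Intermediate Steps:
y = -2
q = 48 (q = 12*4 = 48)
V = -317 (V = -2 - 315 = -317)
Y = -92 (Y = -2*48 + 4 = -96 + 4 = -92)
Y + V = -92 - 317 = -409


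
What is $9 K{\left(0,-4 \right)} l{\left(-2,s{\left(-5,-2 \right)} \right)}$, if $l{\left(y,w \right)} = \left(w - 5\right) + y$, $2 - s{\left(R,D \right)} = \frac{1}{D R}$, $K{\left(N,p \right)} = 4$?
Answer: $- \frac{918}{5} \approx -183.6$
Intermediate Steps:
$s{\left(R,D \right)} = 2 - \frac{1}{D R}$
$l{\left(y,w \right)} = -5 + w + y$ ($l{\left(y,w \right)} = \left(-5 + w\right) + y = -5 + w + y$)
$9 K{\left(0,-4 \right)} l{\left(-2,s{\left(-5,-2 \right)} \right)} = 9 \cdot 4 \left(-5 + \left(2 - \frac{1}{\left(-2\right) \left(-5\right)}\right) - 2\right) = 36 \left(-5 + \left(2 - \left(- \frac{1}{2}\right) \left(- \frac{1}{5}\right)\right) - 2\right) = 36 \left(-5 + \left(2 - \frac{1}{10}\right) - 2\right) = 36 \left(-5 + \frac{19}{10} - 2\right) = 36 \left(- \frac{51}{10}\right) = - \frac{918}{5}$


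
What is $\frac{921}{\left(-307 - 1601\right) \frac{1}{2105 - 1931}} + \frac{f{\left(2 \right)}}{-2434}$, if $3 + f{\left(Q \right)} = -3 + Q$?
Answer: $- \frac{10834739}{129002} \approx -83.989$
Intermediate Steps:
$f{\left(Q \right)} = -6 + Q$ ($f{\left(Q \right)} = -3 + \left(-3 + Q\right) = -6 + Q$)
$\frac{921}{\left(-307 - 1601\right) \frac{1}{2105 - 1931}} + \frac{f{\left(2 \right)}}{-2434} = \frac{921}{\left(-307 - 1601\right) \frac{1}{2105 - 1931}} + \frac{-6 + 2}{-2434} = \frac{921}{\left(-1908\right) \frac{1}{174}} - - \frac{2}{1217} = \frac{921}{\left(-1908\right) \frac{1}{174}} + \frac{2}{1217} = \frac{921}{- \frac{318}{29}} + \frac{2}{1217} = 921 \left(- \frac{29}{318}\right) + \frac{2}{1217} = - \frac{8903}{106} + \frac{2}{1217} = - \frac{10834739}{129002}$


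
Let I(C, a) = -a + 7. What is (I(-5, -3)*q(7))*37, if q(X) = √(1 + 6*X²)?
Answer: 370*√295 ≈ 6355.0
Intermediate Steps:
I(C, a) = 7 - a
(I(-5, -3)*q(7))*37 = ((7 - 1*(-3))*√(1 + 6*7²))*37 = ((7 + 3)*√(1 + 6*49))*37 = (10*√(1 + 294))*37 = (10*√295)*37 = 370*√295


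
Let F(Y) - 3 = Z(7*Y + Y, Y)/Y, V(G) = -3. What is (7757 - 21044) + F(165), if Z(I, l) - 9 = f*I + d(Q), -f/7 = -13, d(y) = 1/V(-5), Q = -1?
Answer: -6215194/495 ≈ -12556.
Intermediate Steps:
d(y) = -⅓ (d(y) = 1/(-3) = -⅓)
f = 91 (f = -7*(-13) = 91)
Z(I, l) = 26/3 + 91*I (Z(I, l) = 9 + (91*I - ⅓) = 9 + (-⅓ + 91*I) = 26/3 + 91*I)
F(Y) = 3 + (26/3 + 728*Y)/Y (F(Y) = 3 + (26/3 + 91*(7*Y + Y))/Y = 3 + (26/3 + 91*(8*Y))/Y = 3 + (26/3 + 728*Y)/Y)
(7757 - 21044) + F(165) = (7757 - 21044) + (731 + (26/3)/165) = -13287 + (731 + (26/3)*(1/165)) = -13287 + (731 + 26/495) = -13287 + 361871/495 = -6215194/495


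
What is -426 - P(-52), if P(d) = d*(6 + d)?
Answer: -2818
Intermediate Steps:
-426 - P(-52) = -426 - (-52)*(6 - 52) = -426 - (-52)*(-46) = -426 - 1*2392 = -426 - 2392 = -2818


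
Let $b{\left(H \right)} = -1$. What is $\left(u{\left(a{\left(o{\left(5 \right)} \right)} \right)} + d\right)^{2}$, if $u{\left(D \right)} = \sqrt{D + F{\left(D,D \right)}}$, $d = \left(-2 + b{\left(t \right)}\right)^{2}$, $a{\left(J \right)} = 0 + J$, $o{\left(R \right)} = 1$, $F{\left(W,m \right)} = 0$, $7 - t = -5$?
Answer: $100$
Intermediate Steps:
$t = 12$ ($t = 7 - -5 = 7 + 5 = 12$)
$a{\left(J \right)} = J$
$d = 9$ ($d = \left(-2 - 1\right)^{2} = \left(-3\right)^{2} = 9$)
$u{\left(D \right)} = \sqrt{D}$ ($u{\left(D \right)} = \sqrt{D + 0} = \sqrt{D}$)
$\left(u{\left(a{\left(o{\left(5 \right)} \right)} \right)} + d\right)^{2} = \left(\sqrt{1} + 9\right)^{2} = \left(1 + 9\right)^{2} = 10^{2} = 100$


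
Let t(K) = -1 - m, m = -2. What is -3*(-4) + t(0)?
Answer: 13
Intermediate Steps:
t(K) = 1 (t(K) = -1 - 1*(-2) = -1 + 2 = 1)
-3*(-4) + t(0) = -3*(-4) + 1 = 12 + 1 = 13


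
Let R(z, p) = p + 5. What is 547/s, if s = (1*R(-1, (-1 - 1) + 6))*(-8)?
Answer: -547/72 ≈ -7.5972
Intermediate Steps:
R(z, p) = 5 + p
s = -72 (s = (1*(5 + ((-1 - 1) + 6)))*(-8) = (1*(5 + (-2 + 6)))*(-8) = (1*(5 + 4))*(-8) = (1*9)*(-8) = 9*(-8) = -72)
547/s = 547/(-72) = 547*(-1/72) = -547/72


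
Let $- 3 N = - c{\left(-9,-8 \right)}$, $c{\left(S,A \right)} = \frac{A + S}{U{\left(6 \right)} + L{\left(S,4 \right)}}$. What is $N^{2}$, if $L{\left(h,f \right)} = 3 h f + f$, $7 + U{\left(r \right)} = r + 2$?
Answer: $\frac{289}{95481} \approx 0.0030268$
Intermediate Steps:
$U{\left(r \right)} = -5 + r$ ($U{\left(r \right)} = -7 + \left(r + 2\right) = -7 + \left(2 + r\right) = -5 + r$)
$L{\left(h,f \right)} = f + 3 f h$ ($L{\left(h,f \right)} = 3 f h + f = f + 3 f h$)
$c{\left(S,A \right)} = \frac{A + S}{5 + 12 S}$ ($c{\left(S,A \right)} = \frac{A + S}{\left(-5 + 6\right) + 4 \left(1 + 3 S\right)} = \frac{A + S}{1 + \left(4 + 12 S\right)} = \frac{A + S}{5 + 12 S}$)
$N = \frac{17}{309}$ ($N = - \frac{\left(-1\right) \frac{-8 - 9}{5 + 12 \left(-9\right)}}{3} = - \frac{\left(-1\right) \frac{1}{5 - 108} \left(-17\right)}{3} = - \frac{\left(-1\right) \frac{1}{-103} \left(-17\right)}{3} = - \frac{\left(-1\right) \left(\left(- \frac{1}{103}\right) \left(-17\right)\right)}{3} = - \frac{\left(-1\right) \frac{17}{103}}{3} = \left(- \frac{1}{3}\right) \left(- \frac{17}{103}\right) = \frac{17}{309} \approx 0.055016$)
$N^{2} = \left(\frac{17}{309}\right)^{2} = \frac{289}{95481}$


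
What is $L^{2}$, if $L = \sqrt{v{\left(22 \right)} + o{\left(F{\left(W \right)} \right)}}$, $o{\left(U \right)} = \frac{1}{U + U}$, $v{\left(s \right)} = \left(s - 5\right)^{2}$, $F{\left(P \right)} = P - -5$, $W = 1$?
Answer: $\frac{3469}{12} \approx 289.08$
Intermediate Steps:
$F{\left(P \right)} = 5 + P$ ($F{\left(P \right)} = P + 5 = 5 + P$)
$v{\left(s \right)} = \left(-5 + s\right)^{2}$
$o{\left(U \right)} = \frac{1}{2 U}$
$L = \frac{\sqrt{10407}}{6}$ ($L = \sqrt{\left(-5 + 22\right)^{2} + \frac{1}{2 \left(5 + 1\right)}} = \sqrt{17^{2} + \frac{1}{2 \cdot 6}} = \sqrt{289 + \frac{1}{2} \cdot \frac{1}{6}} = \sqrt{289 + \frac{1}{12}} = \sqrt{\frac{3469}{12}} = \frac{\sqrt{10407}}{6} \approx 17.002$)
$L^{2} = \left(\frac{\sqrt{10407}}{6}\right)^{2} = \frac{3469}{12}$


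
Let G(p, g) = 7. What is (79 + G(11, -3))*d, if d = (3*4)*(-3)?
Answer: -3096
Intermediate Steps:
d = -36 (d = 12*(-3) = -36)
(79 + G(11, -3))*d = (79 + 7)*(-36) = 86*(-36) = -3096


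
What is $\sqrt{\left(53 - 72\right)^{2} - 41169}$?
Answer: $2 i \sqrt{10202} \approx 202.01 i$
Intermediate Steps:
$\sqrt{\left(53 - 72\right)^{2} - 41169} = \sqrt{\left(-19\right)^{2} - 41169} = \sqrt{361 - 41169} = \sqrt{-40808} = 2 i \sqrt{10202}$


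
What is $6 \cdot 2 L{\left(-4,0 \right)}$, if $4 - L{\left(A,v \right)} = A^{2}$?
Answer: $-144$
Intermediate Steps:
$L{\left(A,v \right)} = 4 - A^{2}$
$6 \cdot 2 L{\left(-4,0 \right)} = 6 \cdot 2 \left(4 - \left(-4\right)^{2}\right) = 12 \left(4 - 16\right) = 12 \left(-12\right) = -144$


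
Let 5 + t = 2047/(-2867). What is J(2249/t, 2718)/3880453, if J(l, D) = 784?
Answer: 784/3880453 ≈ 0.00020204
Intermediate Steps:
t = -16382/2867 (t = -5 + 2047/(-2867) = -5 + 2047*(-1/2867) = -5 - 2047/2867 = -16382/2867 ≈ -5.7140)
J(2249/t, 2718)/3880453 = 784/3880453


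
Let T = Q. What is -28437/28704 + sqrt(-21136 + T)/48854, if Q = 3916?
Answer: -9479/9568 + I*sqrt(4305)/24427 ≈ -0.9907 + 0.0026861*I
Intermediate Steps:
T = 3916
-28437/28704 + sqrt(-21136 + T)/48854 = -28437/28704 + sqrt(-21136 + 3916)/48854 = -28437*1/28704 + sqrt(-17220)*(1/48854) = -9479/9568 + (2*I*sqrt(4305))*(1/48854) = -9479/9568 + I*sqrt(4305)/24427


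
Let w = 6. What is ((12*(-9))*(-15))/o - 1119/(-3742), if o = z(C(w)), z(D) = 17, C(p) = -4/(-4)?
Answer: 6081063/63614 ≈ 95.593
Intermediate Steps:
C(p) = 1 (C(p) = -4*(-1/4) = 1)
o = 17
((12*(-9))*(-15))/o - 1119/(-3742) = ((12*(-9))*(-15))/17 - 1119/(-3742) = -108*(-15)*(1/17) - 1119*(-1/3742) = 1620*(1/17) + 1119/3742 = 1620/17 + 1119/3742 = 6081063/63614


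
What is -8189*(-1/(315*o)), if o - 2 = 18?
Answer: 8189/6300 ≈ 1.2998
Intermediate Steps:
o = 20 (o = 2 + 18 = 20)
-8189*(-1/(315*o)) = -8189/((15*(-21))*20) = -8189/((-315*20)) = -8189/(-6300) = -8189*(-1/6300) = 8189/6300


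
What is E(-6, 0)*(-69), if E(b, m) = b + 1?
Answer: 345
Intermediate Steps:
E(b, m) = 1 + b
E(-6, 0)*(-69) = (1 - 6)*(-69) = -5*(-69) = 345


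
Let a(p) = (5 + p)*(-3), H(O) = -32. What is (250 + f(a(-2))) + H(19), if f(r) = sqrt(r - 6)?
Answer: 218 + I*sqrt(15) ≈ 218.0 + 3.873*I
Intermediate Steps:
a(p) = -15 - 3*p
f(r) = sqrt(-6 + r)
(250 + f(a(-2))) + H(19) = (250 + sqrt(-6 + (-15 - 3*(-2)))) - 32 = (250 + sqrt(-6 + (-15 + 6))) - 32 = (250 + sqrt(-6 - 9)) - 32 = (250 + sqrt(-15)) - 32 = (250 + I*sqrt(15)) - 32 = 218 + I*sqrt(15)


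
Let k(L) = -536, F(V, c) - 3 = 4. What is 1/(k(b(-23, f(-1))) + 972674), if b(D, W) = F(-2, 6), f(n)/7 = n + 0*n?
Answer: 1/972138 ≈ 1.0287e-6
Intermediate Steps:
f(n) = 7*n (f(n) = 7*(n + 0*n) = 7*(n + 0) = 7*n)
F(V, c) = 7 (F(V, c) = 3 + 4 = 7)
b(D, W) = 7
1/(k(b(-23, f(-1))) + 972674) = 1/(-536 + 972674) = 1/972138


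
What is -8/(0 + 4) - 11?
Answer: -13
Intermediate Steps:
-8/(0 + 4) - 11 = -8/4 - 11 = -8*¼ - 11 = -2 - 11 = -13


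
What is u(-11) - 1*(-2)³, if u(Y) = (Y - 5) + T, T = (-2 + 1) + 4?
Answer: -5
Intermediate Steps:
T = 3 (T = -1 + 4 = 3)
u(Y) = -2 + Y (u(Y) = (Y - 5) + 3 = (-5 + Y) + 3 = -2 + Y)
u(-11) - 1*(-2)³ = (-2 - 11) - 1*(-2)³ = -13 - 1*(-8) = -13 + 8 = -5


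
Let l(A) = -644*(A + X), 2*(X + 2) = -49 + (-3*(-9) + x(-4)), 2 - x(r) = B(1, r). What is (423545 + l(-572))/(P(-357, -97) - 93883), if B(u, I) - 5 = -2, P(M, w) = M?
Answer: -800607/94240 ≈ -8.4954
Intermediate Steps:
B(u, I) = 3 (B(u, I) = 5 - 2 = 3)
x(r) = -1 (x(r) = 2 - 1*3 = 2 - 3 = -1)
X = -27/2 (X = -2 + (-49 + (-3*(-9) - 1))/2 = -2 + (-49 + (27 - 1))/2 = -2 + (-49 + 26)/2 = -2 + (½)*(-23) = -2 - 23/2 = -27/2 ≈ -13.500)
l(A) = 8694 - 644*A (l(A) = -644*(A - 27/2) = -644*(-27/2 + A) = 8694 - 644*A)
(423545 + l(-572))/(P(-357, -97) - 93883) = (423545 + (8694 - 644*(-572)))/(-357 - 93883) = (423545 + (8694 + 368368))/(-94240) = (423545 + 377062)*(-1/94240) = 800607*(-1/94240) = -800607/94240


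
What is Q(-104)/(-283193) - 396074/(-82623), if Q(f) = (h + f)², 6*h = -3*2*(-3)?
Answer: 111322547059/23398255239 ≈ 4.7577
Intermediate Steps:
h = 3 (h = (-3*2*(-3))/6 = (-6*(-3))/6 = (⅙)*18 = 3)
Q(f) = (3 + f)²
Q(-104)/(-283193) - 396074/(-82623) = (3 - 104)²/(-283193) - 396074/(-82623) = (-101)²*(-1/283193) - 396074*(-1/82623) = 10201*(-1/283193) + 396074/82623 = -10201/283193 + 396074/82623 = 111322547059/23398255239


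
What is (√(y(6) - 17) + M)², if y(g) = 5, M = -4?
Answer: 4 - 16*I*√3 ≈ 4.0 - 27.713*I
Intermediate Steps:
(√(y(6) - 17) + M)² = (√(5 - 17) - 4)² = (√(-12) - 4)² = (2*I*√3 - 4)² = (-4 + 2*I*√3)²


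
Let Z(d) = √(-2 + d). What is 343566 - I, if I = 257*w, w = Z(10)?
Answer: 343566 - 514*√2 ≈ 3.4284e+5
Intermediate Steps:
w = 2*√2 (w = √(-2 + 10) = √8 = 2*√2 ≈ 2.8284)
I = 514*√2 (I = 257*(2*√2) = 514*√2 ≈ 726.91)
343566 - I = 343566 - 514*√2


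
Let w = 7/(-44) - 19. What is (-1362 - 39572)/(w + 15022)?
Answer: -1801096/660125 ≈ -2.7284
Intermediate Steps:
w = -843/44 (w = 7*(-1/44) - 19 = -7/44 - 19 = -843/44 ≈ -19.159)
(-1362 - 39572)/(w + 15022) = (-1362 - 39572)/(-843/44 + 15022) = -40934/660125/44 = -40934*44/660125 = -1801096/660125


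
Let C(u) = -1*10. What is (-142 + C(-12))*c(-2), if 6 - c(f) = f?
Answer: -1216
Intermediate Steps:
c(f) = 6 - f
C(u) = -10
(-142 + C(-12))*c(-2) = (-142 - 10)*(6 - 1*(-2)) = -152*(6 + 2) = -152*8 = -1216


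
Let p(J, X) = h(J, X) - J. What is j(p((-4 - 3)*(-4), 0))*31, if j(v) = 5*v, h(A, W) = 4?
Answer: -3720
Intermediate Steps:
p(J, X) = 4 - J
j(p((-4 - 3)*(-4), 0))*31 = (5*(4 - (-4 - 3)*(-4)))*31 = (5*(4 - (-7)*(-4)))*31 = (5*(4 - 1*28))*31 = (5*(4 - 28))*31 = (5*(-24))*31 = -120*31 = -3720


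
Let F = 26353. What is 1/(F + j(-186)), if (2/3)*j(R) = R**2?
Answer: 1/78247 ≈ 1.2780e-5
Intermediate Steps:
j(R) = 3*R**2/2
1/(F + j(-186)) = 1/(26353 + (3/2)*(-186)**2) = 1/(26353 + (3/2)*34596) = 1/(26353 + 51894) = 1/78247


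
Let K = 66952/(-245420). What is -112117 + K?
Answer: -6878955273/61355 ≈ -1.1212e+5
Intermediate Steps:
K = -16738/61355 (K = 66952*(-1/245420) = -16738/61355 ≈ -0.27281)
-112117 + K = -112117 - 16738/61355 = -6878955273/61355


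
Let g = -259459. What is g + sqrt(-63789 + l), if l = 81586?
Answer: -259459 + 37*sqrt(13) ≈ -2.5933e+5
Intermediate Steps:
g + sqrt(-63789 + l) = -259459 + sqrt(-63789 + 81586) = -259459 + sqrt(17797) = -259459 + 37*sqrt(13)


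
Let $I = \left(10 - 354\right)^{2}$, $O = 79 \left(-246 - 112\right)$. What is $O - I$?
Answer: $-146618$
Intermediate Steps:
$O = -28282$ ($O = 79 \left(-246 - 112\right) = 79 \left(-358\right) = -28282$)
$I = 118336$ ($I = \left(-344\right)^{2} = 118336$)
$O - I = -28282 - 118336 = -146618$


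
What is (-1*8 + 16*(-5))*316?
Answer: -27808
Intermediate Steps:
(-1*8 + 16*(-5))*316 = (-8 - 80)*316 = -88*316 = -27808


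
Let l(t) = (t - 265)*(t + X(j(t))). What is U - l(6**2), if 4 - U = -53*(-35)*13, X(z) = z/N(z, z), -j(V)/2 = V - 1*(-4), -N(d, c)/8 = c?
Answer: -127165/8 ≈ -15896.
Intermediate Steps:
N(d, c) = -8*c
j(V) = -8 - 2*V (j(V) = -2*(V - 1*(-4)) = -2*(V + 4) = -2*(4 + V) = -8 - 2*V)
X(z) = -1/8 (X(z) = z/((-8*z)) = z*(-1/(8*z)) = -1/8)
U = -24111 (U = 4 - (-53*(-35))*13 = 4 - 1855*13 = 4 - 1*24115 = 4 - 24115 = -24111)
l(t) = (-265 + t)*(-1/8 + t) (l(t) = (t - 265)*(t - 1/8) = (-265 + t)*(-1/8 + t))
U - l(6**2) = -24111 - (265/8 + (6**2)**2 - 2121/8*6**2) = -24111 - (265/8 + 36**2 - 2121/8*36) = -24111 - (265/8 + 1296 - 19089/2) = -24111 - 1*(-65723/8) = -24111 + 65723/8 = -127165/8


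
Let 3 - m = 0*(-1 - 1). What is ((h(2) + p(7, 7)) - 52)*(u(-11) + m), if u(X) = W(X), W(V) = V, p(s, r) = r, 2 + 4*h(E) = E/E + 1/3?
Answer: 1084/3 ≈ 361.33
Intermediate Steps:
h(E) = -1/6 (h(E) = -1/2 + (E/E + 1/3)/4 = -1/2 + (1 + 1*(1/3))/4 = -1/2 + (1 + 1/3)/4 = -1/2 + (1/4)*(4/3) = -1/2 + 1/3 = -1/6)
u(X) = X
m = 3 (m = 3 - 0*(-1 - 1) = 3 - 0*(-2) = 3 - 1*0 = 3 + 0 = 3)
((h(2) + p(7, 7)) - 52)*(u(-11) + m) = ((-1/6 + 7) - 52)*(-11 + 3) = (41/6 - 52)*(-8) = -271/6*(-8) = 1084/3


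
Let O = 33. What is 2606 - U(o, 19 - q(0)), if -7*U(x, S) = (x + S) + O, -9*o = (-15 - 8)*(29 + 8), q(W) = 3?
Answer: 165470/63 ≈ 2626.5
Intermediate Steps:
o = 851/9 (o = -(-15 - 8)*(29 + 8)/9 = -(-23)*37/9 = -⅑*(-851) = 851/9 ≈ 94.556)
U(x, S) = -33/7 - S/7 - x/7 (U(x, S) = -((x + S) + 33)/7 = -((S + x) + 33)/7 = -(33 + S + x)/7 = -33/7 - S/7 - x/7)
2606 - U(o, 19 - q(0)) = 2606 - (-33/7 - (19 - 1*3)/7 - ⅐*851/9) = 2606 - (-33/7 - (19 - 3)/7 - 851/63) = 2606 - (-33/7 - ⅐*16 - 851/63) = 2606 - (-33/7 - 16/7 - 851/63) = 2606 - 1*(-1292/63) = 2606 + 1292/63 = 165470/63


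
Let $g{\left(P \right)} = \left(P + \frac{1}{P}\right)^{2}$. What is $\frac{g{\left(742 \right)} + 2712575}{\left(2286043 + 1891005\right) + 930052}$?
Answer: $\frac{71862718461}{112471416176} \approx 0.63894$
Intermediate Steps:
$\frac{g{\left(742 \right)} + 2712575}{\left(2286043 + 1891005\right) + 930052} = \frac{\frac{\left(1 + 742^{2}\right)^{2}}{550564} + 2712575}{\left(2286043 + 1891005\right) + 930052} = \frac{\frac{\left(1 + 550564\right)^{2}}{550564} + 2712575}{4177048 + 930052} = \frac{\frac{550565^{2}}{550564} + 2712575}{5107100} = \left(\frac{1}{550564} \cdot 303121819225 + 2712575\right) \frac{1}{5107100} = \left(\frac{303121819225}{550564} + 2712575\right) \frac{1}{5107100} = \frac{1796567961525}{550564} \cdot \frac{1}{5107100} = \frac{71862718461}{112471416176}$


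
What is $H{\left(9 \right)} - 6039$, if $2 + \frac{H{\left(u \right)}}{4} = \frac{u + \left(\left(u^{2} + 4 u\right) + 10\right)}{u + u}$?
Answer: $- \frac{54151}{9} \approx -6016.8$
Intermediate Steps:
$H{\left(u \right)} = -8 + \frac{2 \left(10 + u^{2} + 5 u\right)}{u}$ ($H{\left(u \right)} = -8 + 4 \frac{u + \left(\left(u^{2} + 4 u\right) + 10\right)}{u + u} = -8 + 4 \frac{u + \left(10 + u^{2} + 4 u\right)}{2 u} = -8 + 4 \left(10 + u^{2} + 5 u\right) \frac{1}{2 u} = -8 + 4 \frac{10 + u^{2} + 5 u}{2 u} = -8 + \frac{2 \left(10 + u^{2} + 5 u\right)}{u}$)
$H{\left(9 \right)} - 6039 = \left(2 + 2 \cdot 9 + \frac{20}{9}\right) - 6039 = \left(2 + 18 + 20 \cdot \frac{1}{9}\right) - 6039 = \left(2 + 18 + \frac{20}{9}\right) - 6039 = \frac{200}{9} - 6039 = - \frac{54151}{9}$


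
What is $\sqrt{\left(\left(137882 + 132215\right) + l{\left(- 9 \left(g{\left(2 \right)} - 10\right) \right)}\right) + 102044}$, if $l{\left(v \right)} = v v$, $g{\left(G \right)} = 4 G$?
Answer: $3 \sqrt{41385} \approx 610.3$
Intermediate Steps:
$l{\left(v \right)} = v^{2}$
$\sqrt{\left(\left(137882 + 132215\right) + l{\left(- 9 \left(g{\left(2 \right)} - 10\right) \right)}\right) + 102044} = \sqrt{\left(\left(137882 + 132215\right) + \left(- 9 \left(4 \cdot 2 - 10\right)\right)^{2}\right) + 102044} = \sqrt{\left(270097 + \left(- 9 \left(8 - 10\right)\right)^{2}\right) + 102044} = \sqrt{\left(270097 + \left(\left(-9\right) \left(-2\right)\right)^{2}\right) + 102044} = \sqrt{\left(270097 + 18^{2}\right) + 102044} = \sqrt{\left(270097 + 324\right) + 102044} = \sqrt{270421 + 102044} = \sqrt{372465} = 3 \sqrt{41385}$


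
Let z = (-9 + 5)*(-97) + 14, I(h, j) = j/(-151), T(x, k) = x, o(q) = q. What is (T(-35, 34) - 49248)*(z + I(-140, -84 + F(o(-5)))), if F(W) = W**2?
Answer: -2994484363/151 ≈ -1.9831e+7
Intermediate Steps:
I(h, j) = -j/151 (I(h, j) = j*(-1/151) = -j/151)
z = 402 (z = -4*(-97) + 14 = 388 + 14 = 402)
(T(-35, 34) - 49248)*(z + I(-140, -84 + F(o(-5)))) = (-35 - 49248)*(402 - (-84 + (-5)**2)/151) = -49283*(402 - (-84 + 25)/151) = -49283*(402 - 1/151*(-59)) = -49283*(402 + 59/151) = -49283*60761/151 = -2994484363/151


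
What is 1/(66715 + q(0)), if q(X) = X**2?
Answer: 1/66715 ≈ 1.4989e-5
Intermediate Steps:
1/(66715 + q(0)) = 1/(66715 + 0**2) = 1/(66715 + 0) = 1/66715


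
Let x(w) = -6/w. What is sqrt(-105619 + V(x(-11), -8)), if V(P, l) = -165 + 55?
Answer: I*sqrt(105729) ≈ 325.16*I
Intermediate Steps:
V(P, l) = -110
sqrt(-105619 + V(x(-11), -8)) = sqrt(-105619 - 110) = sqrt(-105729) = I*sqrt(105729)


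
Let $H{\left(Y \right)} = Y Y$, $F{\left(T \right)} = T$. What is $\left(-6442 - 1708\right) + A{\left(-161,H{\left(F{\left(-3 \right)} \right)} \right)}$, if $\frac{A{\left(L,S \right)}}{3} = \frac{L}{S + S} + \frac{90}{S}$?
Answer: $- \frac{48881}{6} \approx -8146.8$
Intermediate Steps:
$H{\left(Y \right)} = Y^{2}$
$A{\left(L,S \right)} = \frac{270}{S} + \frac{3 L}{2 S}$ ($A{\left(L,S \right)} = 3 \left(\frac{L}{S + S} + \frac{90}{S}\right) = 3 \left(\frac{L}{2 S} + \frac{90}{S}\right) = 3 \left(\frac{90}{S} + \frac{L}{2 S}\right) = \frac{270}{S} + \frac{3 L}{2 S}$)
$\left(-6442 - 1708\right) + A{\left(-161,H{\left(F{\left(-3 \right)} \right)} \right)} = \left(-6442 - 1708\right) + \frac{3 \left(180 - 161\right)}{2 \left(-3\right)^{2}} = -8150 + \frac{3}{2} \cdot \frac{1}{9} \cdot 19 = -8150 + \frac{19}{6} = - \frac{48881}{6}$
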